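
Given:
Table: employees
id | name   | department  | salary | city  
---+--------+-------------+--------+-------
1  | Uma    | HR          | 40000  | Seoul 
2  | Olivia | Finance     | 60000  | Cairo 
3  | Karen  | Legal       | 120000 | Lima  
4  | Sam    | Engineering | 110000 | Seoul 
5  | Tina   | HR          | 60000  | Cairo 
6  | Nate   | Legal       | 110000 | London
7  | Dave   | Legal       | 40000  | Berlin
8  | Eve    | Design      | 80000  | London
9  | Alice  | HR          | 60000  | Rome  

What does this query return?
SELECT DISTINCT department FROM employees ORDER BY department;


All 'department' values (row order): HR, Finance, Legal, Engineering, HR, Legal, Legal, Design, HR
Removing duplicates leaves 5 unique value(s).

5 values:
Design
Engineering
Finance
HR
Legal


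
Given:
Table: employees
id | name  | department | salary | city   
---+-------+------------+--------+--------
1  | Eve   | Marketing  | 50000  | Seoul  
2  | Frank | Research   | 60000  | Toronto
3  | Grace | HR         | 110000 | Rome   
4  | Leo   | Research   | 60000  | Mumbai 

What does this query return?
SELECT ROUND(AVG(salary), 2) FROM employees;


SUM(salary) = 280000
COUNT = 4
ROUND(AVG, 2) = ROUND(280000 / 4, 2) = 70000.0

70000.0


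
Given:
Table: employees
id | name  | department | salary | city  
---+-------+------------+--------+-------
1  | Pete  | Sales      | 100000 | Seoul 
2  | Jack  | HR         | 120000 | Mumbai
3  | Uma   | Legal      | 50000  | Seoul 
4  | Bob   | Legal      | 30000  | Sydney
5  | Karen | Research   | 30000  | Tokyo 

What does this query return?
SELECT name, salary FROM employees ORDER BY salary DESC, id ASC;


Sorting by salary DESC, then id ASC for ties

5 rows:
Jack, 120000
Pete, 100000
Uma, 50000
Bob, 30000
Karen, 30000


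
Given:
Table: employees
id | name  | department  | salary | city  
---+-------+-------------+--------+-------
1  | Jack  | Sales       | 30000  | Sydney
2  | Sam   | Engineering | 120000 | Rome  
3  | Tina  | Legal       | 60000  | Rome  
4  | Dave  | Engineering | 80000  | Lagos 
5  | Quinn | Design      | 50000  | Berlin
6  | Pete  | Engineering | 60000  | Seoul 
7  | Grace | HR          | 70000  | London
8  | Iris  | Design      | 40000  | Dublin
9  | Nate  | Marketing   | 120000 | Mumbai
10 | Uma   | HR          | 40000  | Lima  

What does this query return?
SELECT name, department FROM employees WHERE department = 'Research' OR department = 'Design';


Filtering: department = 'Research' OR 'Design'
Matching: 2 rows

2 rows:
Quinn, Design
Iris, Design


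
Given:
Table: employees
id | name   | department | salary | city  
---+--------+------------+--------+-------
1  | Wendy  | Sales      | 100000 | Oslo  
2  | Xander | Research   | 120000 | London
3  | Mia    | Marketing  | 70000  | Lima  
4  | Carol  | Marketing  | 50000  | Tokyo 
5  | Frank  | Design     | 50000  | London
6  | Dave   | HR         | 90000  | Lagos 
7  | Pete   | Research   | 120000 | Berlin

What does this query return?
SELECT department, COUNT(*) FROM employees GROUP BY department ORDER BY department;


Assigning each row to its department group:
  Wendy -> Sales
  Xander -> Research
  Mia -> Marketing
  Carol -> Marketing
  Frank -> Design
  Dave -> HR
  Pete -> Research


5 groups:
Design, 1
HR, 1
Marketing, 2
Research, 2
Sales, 1


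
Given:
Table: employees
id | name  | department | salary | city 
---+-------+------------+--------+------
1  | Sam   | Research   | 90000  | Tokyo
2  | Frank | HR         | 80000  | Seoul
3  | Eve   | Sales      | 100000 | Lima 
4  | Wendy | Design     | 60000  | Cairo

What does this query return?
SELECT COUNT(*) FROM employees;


COUNT(*) counts all rows

4


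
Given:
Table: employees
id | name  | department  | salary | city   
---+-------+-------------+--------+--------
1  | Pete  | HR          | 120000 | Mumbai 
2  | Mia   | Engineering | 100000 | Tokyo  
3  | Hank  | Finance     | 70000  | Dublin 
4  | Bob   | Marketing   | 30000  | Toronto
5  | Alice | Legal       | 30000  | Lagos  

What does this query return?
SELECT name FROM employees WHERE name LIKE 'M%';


LIKE 'M%' matches names starting with 'M'
Matching: 1

1 rows:
Mia


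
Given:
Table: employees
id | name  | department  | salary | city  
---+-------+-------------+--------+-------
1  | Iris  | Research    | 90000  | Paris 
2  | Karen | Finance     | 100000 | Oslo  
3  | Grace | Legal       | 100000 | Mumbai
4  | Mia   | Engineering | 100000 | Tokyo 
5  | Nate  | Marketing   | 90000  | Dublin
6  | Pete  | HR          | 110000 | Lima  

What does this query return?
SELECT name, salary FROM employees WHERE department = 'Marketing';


Filtering: department = 'Marketing'
Matching rows: 1

1 rows:
Nate, 90000


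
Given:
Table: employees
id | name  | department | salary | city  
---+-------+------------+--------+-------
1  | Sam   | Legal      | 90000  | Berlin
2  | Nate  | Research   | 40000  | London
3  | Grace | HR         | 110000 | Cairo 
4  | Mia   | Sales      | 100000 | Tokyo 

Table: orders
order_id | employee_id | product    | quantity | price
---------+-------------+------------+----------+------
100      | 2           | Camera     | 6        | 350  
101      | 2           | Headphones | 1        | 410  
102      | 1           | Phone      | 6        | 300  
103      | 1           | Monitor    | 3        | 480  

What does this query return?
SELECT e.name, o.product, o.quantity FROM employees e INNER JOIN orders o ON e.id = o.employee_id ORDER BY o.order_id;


Joining employees.id = orders.employee_id:
  employee Nate (id=2) -> order Camera
  employee Nate (id=2) -> order Headphones
  employee Sam (id=1) -> order Phone
  employee Sam (id=1) -> order Monitor


4 rows:
Nate, Camera, 6
Nate, Headphones, 1
Sam, Phone, 6
Sam, Monitor, 3


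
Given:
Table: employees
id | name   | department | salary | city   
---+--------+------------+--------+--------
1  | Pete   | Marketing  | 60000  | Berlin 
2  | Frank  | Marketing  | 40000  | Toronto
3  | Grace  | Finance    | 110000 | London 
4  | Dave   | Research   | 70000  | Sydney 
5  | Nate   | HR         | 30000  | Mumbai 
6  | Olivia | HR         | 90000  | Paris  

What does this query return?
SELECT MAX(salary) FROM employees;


Salaries: 60000, 40000, 110000, 70000, 30000, 90000
MAX = 110000

110000


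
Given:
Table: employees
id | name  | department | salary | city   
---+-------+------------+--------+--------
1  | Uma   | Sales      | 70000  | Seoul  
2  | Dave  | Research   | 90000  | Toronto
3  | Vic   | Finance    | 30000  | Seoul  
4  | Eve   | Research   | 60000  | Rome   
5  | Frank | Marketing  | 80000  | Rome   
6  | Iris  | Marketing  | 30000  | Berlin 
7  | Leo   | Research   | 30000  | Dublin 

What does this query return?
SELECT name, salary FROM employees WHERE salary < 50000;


Filtering: salary < 50000
Matching: 3 rows

3 rows:
Vic, 30000
Iris, 30000
Leo, 30000


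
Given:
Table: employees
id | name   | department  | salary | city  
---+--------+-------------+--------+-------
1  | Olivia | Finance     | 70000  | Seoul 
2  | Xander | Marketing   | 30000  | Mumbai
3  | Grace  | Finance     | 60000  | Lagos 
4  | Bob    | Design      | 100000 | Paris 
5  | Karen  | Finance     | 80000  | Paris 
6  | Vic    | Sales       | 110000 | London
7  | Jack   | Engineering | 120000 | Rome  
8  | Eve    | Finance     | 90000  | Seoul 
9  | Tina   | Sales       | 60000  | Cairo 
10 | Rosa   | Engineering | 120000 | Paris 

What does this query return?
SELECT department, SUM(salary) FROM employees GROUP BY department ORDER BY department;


Summing salary within each department:
  Design: 100000 = 100000
  Engineering: 120000 + 120000 = 240000
  Finance: 70000 + 60000 + 80000 + 90000 = 300000
  Marketing: 30000 = 30000
  Sales: 110000 + 60000 = 170000


5 groups:
Design, 100000
Engineering, 240000
Finance, 300000
Marketing, 30000
Sales, 170000


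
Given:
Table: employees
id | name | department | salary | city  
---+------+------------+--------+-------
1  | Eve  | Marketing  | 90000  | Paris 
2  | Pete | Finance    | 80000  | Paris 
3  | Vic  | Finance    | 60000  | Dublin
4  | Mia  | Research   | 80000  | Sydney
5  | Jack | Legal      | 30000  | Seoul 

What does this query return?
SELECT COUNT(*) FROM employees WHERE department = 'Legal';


Counting rows where department = 'Legal'
  Jack -> MATCH


1


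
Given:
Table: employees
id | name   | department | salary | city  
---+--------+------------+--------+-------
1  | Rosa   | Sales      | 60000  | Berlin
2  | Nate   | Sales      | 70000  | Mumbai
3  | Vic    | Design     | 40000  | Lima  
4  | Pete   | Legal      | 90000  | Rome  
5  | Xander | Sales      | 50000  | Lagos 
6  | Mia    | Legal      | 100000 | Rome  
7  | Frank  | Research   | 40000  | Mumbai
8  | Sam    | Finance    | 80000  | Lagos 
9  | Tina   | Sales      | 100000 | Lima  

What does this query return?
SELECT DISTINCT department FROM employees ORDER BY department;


All 'department' values (row order): Sales, Sales, Design, Legal, Sales, Legal, Research, Finance, Sales
Removing duplicates leaves 5 unique value(s).

5 values:
Design
Finance
Legal
Research
Sales


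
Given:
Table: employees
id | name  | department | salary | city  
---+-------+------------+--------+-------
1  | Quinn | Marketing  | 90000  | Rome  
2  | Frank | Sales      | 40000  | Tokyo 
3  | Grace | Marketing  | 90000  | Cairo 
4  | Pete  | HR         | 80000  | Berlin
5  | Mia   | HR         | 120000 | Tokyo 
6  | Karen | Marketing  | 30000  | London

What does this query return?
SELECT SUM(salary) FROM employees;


SUM(salary) = 90000 + 40000 + 90000 + 80000 + 120000 + 30000 = 450000

450000


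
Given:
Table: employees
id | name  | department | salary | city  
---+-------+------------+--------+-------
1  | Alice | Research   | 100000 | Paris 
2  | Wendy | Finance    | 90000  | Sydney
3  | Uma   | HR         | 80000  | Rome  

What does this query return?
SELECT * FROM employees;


SELECT * returns all 3 rows with all columns

3 rows:
1, Alice, Research, 100000, Paris
2, Wendy, Finance, 90000, Sydney
3, Uma, HR, 80000, Rome


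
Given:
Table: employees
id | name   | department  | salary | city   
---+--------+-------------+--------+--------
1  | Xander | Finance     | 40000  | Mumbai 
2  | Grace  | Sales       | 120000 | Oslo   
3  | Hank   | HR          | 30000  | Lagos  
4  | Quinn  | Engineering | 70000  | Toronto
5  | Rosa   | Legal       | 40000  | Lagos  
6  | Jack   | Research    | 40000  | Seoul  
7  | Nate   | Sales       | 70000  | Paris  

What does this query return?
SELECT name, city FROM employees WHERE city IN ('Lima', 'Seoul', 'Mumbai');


Filtering: city IN ('Lima', 'Seoul', 'Mumbai')
Matching: 2 rows

2 rows:
Xander, Mumbai
Jack, Seoul


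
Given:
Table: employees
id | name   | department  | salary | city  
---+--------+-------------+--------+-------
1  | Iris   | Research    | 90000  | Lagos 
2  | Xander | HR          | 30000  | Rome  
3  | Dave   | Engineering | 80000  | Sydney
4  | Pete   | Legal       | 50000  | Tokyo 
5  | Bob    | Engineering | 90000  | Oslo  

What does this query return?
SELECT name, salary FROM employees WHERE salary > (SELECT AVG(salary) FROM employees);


Subquery: AVG(salary) = 68000.0
Filtering: salary > 68000.0
  Iris (90000) -> MATCH
  Dave (80000) -> MATCH
  Bob (90000) -> MATCH


3 rows:
Iris, 90000
Dave, 80000
Bob, 90000


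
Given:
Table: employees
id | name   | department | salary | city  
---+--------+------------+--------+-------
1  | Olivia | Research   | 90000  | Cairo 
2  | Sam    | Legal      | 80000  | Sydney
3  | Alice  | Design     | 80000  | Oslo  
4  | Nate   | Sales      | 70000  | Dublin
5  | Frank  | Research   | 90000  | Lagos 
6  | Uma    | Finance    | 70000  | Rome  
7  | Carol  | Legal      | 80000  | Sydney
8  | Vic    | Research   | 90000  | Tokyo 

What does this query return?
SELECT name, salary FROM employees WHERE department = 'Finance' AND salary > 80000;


Filtering: department = 'Finance' AND salary > 80000
Matching: 0 rows

Empty result set (0 rows)


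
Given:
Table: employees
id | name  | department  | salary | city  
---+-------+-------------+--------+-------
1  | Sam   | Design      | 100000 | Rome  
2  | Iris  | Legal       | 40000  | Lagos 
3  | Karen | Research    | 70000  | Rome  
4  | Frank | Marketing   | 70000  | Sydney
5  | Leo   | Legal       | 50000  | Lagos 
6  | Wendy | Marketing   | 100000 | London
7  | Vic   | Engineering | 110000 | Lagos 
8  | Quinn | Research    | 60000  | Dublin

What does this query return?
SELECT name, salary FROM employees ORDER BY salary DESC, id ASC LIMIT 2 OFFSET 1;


Sort by salary DESC (id ASC tiebreak), then skip 1 and take 2
Rows 2 through 3

2 rows:
Sam, 100000
Wendy, 100000


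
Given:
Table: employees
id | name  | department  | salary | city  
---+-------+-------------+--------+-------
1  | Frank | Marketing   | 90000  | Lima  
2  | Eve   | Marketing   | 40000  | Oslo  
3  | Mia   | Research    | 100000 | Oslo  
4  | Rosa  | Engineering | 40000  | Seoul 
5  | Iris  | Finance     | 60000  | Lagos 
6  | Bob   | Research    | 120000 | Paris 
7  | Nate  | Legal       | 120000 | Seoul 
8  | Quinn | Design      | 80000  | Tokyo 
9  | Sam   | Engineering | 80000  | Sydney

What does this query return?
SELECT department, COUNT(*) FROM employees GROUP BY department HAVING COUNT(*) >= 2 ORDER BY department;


Groups with count >= 2:
  Engineering: 2 -> PASS
  Marketing: 2 -> PASS
  Research: 2 -> PASS
  Design: 1 -> filtered out
  Finance: 1 -> filtered out
  Legal: 1 -> filtered out


3 groups:
Engineering, 2
Marketing, 2
Research, 2


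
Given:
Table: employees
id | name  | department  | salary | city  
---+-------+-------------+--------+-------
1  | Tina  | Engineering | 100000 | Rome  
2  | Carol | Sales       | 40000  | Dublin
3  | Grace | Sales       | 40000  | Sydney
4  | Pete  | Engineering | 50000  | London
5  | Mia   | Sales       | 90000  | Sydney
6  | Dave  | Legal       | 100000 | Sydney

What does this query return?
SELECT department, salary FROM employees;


Projecting columns: department, salary

6 rows:
Engineering, 100000
Sales, 40000
Sales, 40000
Engineering, 50000
Sales, 90000
Legal, 100000


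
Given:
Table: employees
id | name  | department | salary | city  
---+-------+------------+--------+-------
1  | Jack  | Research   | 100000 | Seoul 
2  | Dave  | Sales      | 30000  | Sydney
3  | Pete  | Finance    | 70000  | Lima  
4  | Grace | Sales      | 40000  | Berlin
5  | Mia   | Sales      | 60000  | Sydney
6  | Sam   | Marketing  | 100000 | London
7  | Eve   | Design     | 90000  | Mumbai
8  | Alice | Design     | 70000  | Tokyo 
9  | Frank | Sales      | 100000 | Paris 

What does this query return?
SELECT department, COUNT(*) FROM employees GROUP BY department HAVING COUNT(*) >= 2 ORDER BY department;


Groups with count >= 2:
  Design: 2 -> PASS
  Sales: 4 -> PASS
  Finance: 1 -> filtered out
  Marketing: 1 -> filtered out
  Research: 1 -> filtered out


2 groups:
Design, 2
Sales, 4


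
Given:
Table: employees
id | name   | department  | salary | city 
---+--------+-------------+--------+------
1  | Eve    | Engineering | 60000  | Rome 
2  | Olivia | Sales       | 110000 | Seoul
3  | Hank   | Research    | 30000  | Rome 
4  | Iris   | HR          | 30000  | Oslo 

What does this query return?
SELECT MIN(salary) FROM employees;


Salaries: 60000, 110000, 30000, 30000
MIN = 30000

30000


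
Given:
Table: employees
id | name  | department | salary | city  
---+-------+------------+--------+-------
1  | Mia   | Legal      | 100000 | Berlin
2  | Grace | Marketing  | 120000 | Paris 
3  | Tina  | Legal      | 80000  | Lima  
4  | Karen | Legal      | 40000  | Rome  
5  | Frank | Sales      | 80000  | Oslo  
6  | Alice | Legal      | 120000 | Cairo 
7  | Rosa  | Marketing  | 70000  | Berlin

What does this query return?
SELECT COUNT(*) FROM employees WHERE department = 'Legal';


Counting rows where department = 'Legal'
  Mia -> MATCH
  Tina -> MATCH
  Karen -> MATCH
  Alice -> MATCH


4


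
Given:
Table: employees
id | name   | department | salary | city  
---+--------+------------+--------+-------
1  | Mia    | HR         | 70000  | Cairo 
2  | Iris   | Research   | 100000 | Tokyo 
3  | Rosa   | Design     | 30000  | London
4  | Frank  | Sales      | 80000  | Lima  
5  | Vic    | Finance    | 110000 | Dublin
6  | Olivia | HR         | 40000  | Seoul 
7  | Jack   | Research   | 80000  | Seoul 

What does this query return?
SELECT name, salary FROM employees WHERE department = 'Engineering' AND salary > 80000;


Filtering: department = 'Engineering' AND salary > 80000
Matching: 0 rows

Empty result set (0 rows)


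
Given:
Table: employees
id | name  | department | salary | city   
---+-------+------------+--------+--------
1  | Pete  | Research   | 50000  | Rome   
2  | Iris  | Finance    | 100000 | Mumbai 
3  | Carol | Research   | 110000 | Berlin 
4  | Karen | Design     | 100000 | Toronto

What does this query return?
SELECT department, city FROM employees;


Projecting columns: department, city

4 rows:
Research, Rome
Finance, Mumbai
Research, Berlin
Design, Toronto


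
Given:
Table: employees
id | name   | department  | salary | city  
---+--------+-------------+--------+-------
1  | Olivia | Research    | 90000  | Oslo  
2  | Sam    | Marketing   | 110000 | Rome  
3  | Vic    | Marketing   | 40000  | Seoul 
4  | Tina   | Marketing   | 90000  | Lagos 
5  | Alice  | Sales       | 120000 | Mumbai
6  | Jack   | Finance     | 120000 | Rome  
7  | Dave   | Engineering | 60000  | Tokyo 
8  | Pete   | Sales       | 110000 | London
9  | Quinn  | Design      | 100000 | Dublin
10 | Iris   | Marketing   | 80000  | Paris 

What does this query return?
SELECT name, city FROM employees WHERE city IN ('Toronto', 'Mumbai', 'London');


Filtering: city IN ('Toronto', 'Mumbai', 'London')
Matching: 2 rows

2 rows:
Alice, Mumbai
Pete, London


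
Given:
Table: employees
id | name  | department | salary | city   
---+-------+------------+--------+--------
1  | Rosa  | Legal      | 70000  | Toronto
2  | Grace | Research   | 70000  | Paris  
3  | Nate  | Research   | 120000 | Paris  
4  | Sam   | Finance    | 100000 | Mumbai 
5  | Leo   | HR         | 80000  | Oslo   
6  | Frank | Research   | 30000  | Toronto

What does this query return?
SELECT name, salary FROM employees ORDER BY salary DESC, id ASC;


Sorting by salary DESC, then id ASC for ties

6 rows:
Nate, 120000
Sam, 100000
Leo, 80000
Rosa, 70000
Grace, 70000
Frank, 30000


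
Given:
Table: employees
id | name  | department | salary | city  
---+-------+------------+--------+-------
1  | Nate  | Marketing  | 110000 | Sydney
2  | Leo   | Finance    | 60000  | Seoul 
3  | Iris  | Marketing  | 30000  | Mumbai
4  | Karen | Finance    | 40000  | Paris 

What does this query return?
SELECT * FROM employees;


SELECT * returns all 4 rows with all columns

4 rows:
1, Nate, Marketing, 110000, Sydney
2, Leo, Finance, 60000, Seoul
3, Iris, Marketing, 30000, Mumbai
4, Karen, Finance, 40000, Paris


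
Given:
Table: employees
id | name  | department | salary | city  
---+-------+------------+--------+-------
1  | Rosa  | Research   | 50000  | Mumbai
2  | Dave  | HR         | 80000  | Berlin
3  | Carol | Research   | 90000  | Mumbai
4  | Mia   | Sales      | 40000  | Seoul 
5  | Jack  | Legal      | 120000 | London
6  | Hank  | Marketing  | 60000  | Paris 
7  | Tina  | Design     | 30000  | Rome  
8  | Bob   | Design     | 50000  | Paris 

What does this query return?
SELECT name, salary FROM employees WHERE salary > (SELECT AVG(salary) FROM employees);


Subquery: AVG(salary) = 65000.0
Filtering: salary > 65000.0
  Dave (80000) -> MATCH
  Carol (90000) -> MATCH
  Jack (120000) -> MATCH


3 rows:
Dave, 80000
Carol, 90000
Jack, 120000


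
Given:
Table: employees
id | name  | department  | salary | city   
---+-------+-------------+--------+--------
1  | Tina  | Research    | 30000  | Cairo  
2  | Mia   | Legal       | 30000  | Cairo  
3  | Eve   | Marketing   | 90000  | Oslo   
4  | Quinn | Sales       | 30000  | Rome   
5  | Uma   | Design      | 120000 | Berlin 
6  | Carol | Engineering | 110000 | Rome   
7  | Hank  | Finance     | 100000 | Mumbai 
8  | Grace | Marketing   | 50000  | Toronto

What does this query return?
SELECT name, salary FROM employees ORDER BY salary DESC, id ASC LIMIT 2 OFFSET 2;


Sort by salary DESC (id ASC tiebreak), then skip 2 and take 2
Rows 3 through 4

2 rows:
Hank, 100000
Eve, 90000


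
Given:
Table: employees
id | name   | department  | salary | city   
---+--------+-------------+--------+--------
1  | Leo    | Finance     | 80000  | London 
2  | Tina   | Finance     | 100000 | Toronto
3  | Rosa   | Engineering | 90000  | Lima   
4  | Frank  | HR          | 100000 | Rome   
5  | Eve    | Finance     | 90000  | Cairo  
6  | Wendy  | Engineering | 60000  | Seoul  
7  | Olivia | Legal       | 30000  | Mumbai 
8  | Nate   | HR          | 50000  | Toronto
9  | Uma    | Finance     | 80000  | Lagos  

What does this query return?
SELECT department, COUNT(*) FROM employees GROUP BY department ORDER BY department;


Assigning each row to its department group:
  Leo -> Finance
  Tina -> Finance
  Rosa -> Engineering
  Frank -> HR
  Eve -> Finance
  Wendy -> Engineering
  Olivia -> Legal
  Nate -> HR
  Uma -> Finance


4 groups:
Engineering, 2
Finance, 4
HR, 2
Legal, 1


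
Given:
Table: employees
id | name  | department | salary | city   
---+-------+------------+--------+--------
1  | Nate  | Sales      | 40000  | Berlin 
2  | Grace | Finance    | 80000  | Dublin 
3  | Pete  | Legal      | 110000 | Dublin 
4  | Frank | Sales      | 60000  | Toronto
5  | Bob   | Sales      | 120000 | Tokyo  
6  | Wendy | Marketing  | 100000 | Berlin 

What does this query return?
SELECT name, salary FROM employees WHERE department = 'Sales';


Filtering: department = 'Sales'
Matching rows: 3

3 rows:
Nate, 40000
Frank, 60000
Bob, 120000


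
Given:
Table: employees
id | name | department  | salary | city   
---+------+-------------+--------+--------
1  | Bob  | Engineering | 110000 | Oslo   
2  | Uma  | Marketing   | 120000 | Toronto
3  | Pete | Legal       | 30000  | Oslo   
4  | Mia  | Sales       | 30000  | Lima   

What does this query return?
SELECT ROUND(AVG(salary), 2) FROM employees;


SUM(salary) = 290000
COUNT = 4
ROUND(AVG, 2) = ROUND(290000 / 4, 2) = 72500.0

72500.0


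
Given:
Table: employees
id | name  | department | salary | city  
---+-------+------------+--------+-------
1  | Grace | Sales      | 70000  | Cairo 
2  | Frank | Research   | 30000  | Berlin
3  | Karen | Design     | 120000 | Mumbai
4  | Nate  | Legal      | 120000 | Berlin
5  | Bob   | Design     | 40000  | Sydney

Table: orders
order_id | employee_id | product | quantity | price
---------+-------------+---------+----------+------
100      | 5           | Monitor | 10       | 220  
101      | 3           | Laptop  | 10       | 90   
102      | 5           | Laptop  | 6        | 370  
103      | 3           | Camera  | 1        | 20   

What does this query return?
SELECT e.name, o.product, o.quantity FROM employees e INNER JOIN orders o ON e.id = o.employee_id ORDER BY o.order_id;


Joining employees.id = orders.employee_id:
  employee Bob (id=5) -> order Monitor
  employee Karen (id=3) -> order Laptop
  employee Bob (id=5) -> order Laptop
  employee Karen (id=3) -> order Camera


4 rows:
Bob, Monitor, 10
Karen, Laptop, 10
Bob, Laptop, 6
Karen, Camera, 1


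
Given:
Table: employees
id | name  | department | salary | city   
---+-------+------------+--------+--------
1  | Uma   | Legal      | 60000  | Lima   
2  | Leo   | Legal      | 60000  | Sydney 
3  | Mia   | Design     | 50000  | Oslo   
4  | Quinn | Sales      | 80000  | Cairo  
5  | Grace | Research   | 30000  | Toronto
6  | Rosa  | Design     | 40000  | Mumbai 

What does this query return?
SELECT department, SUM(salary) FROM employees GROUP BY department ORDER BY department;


Summing salary within each department:
  Design: 50000 + 40000 = 90000
  Legal: 60000 + 60000 = 120000
  Research: 30000 = 30000
  Sales: 80000 = 80000


4 groups:
Design, 90000
Legal, 120000
Research, 30000
Sales, 80000


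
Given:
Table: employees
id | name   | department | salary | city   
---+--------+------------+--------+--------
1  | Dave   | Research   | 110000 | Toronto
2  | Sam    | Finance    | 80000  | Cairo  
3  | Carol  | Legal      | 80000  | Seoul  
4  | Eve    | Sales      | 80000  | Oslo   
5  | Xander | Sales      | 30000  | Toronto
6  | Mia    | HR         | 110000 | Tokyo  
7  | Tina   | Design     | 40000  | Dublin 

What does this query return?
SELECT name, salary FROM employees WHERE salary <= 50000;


Filtering: salary <= 50000
Matching: 2 rows

2 rows:
Xander, 30000
Tina, 40000


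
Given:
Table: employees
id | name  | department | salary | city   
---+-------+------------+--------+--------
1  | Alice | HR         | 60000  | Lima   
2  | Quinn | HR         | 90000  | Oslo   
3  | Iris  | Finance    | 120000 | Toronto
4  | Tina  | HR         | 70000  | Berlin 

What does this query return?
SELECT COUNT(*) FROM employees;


COUNT(*) counts all rows

4


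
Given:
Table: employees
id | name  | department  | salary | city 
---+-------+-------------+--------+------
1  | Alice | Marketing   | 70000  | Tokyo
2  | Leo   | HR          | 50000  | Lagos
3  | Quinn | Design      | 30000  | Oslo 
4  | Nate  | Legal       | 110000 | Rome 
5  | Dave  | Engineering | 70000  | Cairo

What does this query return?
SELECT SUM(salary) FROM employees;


SUM(salary) = 70000 + 50000 + 30000 + 110000 + 70000 = 330000

330000


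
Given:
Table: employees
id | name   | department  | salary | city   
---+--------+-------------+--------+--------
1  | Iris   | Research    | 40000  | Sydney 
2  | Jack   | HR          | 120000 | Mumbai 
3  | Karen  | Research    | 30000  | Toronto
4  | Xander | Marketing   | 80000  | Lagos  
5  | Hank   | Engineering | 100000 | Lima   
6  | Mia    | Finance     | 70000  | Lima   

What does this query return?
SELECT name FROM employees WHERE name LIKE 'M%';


LIKE 'M%' matches names starting with 'M'
Matching: 1

1 rows:
Mia


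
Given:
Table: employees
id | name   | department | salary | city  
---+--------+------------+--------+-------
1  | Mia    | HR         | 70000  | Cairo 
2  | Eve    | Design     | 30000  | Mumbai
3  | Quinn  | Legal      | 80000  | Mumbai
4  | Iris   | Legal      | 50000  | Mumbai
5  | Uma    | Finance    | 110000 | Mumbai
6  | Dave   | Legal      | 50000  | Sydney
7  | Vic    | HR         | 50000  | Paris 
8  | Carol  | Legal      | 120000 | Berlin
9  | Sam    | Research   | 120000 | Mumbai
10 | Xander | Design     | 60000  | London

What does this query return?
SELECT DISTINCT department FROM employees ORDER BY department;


All 'department' values (row order): HR, Design, Legal, Legal, Finance, Legal, HR, Legal, Research, Design
Removing duplicates leaves 5 unique value(s).

5 values:
Design
Finance
HR
Legal
Research


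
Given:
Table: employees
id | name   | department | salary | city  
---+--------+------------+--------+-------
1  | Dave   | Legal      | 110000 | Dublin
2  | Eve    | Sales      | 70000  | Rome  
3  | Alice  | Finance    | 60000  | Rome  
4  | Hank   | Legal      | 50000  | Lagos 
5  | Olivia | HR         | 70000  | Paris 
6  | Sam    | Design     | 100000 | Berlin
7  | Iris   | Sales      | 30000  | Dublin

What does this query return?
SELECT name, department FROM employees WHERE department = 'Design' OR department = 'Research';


Filtering: department = 'Design' OR 'Research'
Matching: 1 rows

1 rows:
Sam, Design


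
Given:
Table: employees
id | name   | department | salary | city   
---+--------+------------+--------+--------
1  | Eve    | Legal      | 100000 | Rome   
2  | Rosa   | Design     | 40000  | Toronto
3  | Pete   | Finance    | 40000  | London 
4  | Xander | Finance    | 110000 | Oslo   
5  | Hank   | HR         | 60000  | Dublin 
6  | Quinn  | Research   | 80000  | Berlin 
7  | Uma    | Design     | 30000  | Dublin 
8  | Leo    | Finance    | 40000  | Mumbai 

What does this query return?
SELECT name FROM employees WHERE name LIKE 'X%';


LIKE 'X%' matches names starting with 'X'
Matching: 1

1 rows:
Xander


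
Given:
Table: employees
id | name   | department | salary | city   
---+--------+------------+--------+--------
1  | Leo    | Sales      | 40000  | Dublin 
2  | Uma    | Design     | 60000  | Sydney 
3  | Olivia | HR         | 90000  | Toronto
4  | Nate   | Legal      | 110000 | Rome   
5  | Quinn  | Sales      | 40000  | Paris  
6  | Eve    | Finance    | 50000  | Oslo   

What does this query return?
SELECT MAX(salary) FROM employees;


Salaries: 40000, 60000, 90000, 110000, 40000, 50000
MAX = 110000

110000


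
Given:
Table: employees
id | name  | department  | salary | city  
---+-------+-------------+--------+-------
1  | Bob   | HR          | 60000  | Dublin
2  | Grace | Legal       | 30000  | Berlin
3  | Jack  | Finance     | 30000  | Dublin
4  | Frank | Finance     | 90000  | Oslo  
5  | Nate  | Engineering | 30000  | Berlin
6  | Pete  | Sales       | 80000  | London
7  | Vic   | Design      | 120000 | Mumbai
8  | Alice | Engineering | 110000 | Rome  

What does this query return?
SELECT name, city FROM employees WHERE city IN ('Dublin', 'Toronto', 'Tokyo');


Filtering: city IN ('Dublin', 'Toronto', 'Tokyo')
Matching: 2 rows

2 rows:
Bob, Dublin
Jack, Dublin


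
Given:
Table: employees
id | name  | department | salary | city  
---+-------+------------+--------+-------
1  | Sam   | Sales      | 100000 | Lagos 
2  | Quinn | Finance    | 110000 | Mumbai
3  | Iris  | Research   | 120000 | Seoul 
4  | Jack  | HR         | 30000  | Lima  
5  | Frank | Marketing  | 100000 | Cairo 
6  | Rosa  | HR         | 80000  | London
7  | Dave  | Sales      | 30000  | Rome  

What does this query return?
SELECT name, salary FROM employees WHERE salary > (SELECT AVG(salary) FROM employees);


Subquery: AVG(salary) = 81428.57
Filtering: salary > 81428.57
  Sam (100000) -> MATCH
  Quinn (110000) -> MATCH
  Iris (120000) -> MATCH
  Frank (100000) -> MATCH


4 rows:
Sam, 100000
Quinn, 110000
Iris, 120000
Frank, 100000


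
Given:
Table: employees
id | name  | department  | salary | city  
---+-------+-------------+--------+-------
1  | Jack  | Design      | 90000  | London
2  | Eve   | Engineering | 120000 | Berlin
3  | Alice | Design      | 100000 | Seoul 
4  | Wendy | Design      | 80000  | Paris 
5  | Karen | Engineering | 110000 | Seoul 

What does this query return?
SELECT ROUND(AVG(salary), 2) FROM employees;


SUM(salary) = 500000
COUNT = 5
ROUND(AVG, 2) = ROUND(500000 / 5, 2) = 100000.0

100000.0


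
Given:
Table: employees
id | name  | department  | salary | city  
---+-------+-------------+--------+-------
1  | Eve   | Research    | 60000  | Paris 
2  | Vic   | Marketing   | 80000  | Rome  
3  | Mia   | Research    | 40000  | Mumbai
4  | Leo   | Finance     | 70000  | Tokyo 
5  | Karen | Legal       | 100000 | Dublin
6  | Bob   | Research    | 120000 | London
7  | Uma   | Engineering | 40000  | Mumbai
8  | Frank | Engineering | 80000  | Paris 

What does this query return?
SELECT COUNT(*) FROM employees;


COUNT(*) counts all rows

8


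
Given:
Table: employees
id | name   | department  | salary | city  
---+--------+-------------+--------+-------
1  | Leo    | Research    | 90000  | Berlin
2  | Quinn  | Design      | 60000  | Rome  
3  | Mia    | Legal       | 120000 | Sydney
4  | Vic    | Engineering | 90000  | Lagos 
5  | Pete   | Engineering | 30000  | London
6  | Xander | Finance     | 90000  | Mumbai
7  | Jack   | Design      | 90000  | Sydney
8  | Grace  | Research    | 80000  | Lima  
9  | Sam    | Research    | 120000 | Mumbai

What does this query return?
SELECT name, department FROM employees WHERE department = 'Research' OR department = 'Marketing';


Filtering: department = 'Research' OR 'Marketing'
Matching: 3 rows

3 rows:
Leo, Research
Grace, Research
Sam, Research


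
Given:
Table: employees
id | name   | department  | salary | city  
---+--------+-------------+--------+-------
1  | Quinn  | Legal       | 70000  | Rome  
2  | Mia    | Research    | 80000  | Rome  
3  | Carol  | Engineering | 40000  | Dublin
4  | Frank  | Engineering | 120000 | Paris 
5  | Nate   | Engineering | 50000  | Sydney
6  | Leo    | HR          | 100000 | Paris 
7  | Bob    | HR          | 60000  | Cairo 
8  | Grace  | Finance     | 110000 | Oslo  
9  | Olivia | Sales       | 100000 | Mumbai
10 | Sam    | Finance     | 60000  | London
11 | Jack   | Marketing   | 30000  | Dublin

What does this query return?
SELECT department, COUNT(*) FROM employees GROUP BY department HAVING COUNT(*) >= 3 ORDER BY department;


Groups with count >= 3:
  Engineering: 3 -> PASS
  Finance: 2 -> filtered out
  HR: 2 -> filtered out
  Legal: 1 -> filtered out
  Marketing: 1 -> filtered out
  Research: 1 -> filtered out
  Sales: 1 -> filtered out


1 groups:
Engineering, 3


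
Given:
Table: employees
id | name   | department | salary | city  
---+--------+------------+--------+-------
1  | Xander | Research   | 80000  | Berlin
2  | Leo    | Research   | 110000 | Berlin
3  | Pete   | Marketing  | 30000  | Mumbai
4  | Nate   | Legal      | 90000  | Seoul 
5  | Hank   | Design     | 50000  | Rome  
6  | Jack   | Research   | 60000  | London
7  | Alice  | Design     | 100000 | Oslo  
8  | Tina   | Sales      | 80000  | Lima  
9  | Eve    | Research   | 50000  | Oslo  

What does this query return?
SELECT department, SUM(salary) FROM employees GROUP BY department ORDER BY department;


Summing salary within each department:
  Design: 50000 + 100000 = 150000
  Legal: 90000 = 90000
  Marketing: 30000 = 30000
  Research: 80000 + 110000 + 60000 + 50000 = 300000
  Sales: 80000 = 80000


5 groups:
Design, 150000
Legal, 90000
Marketing, 30000
Research, 300000
Sales, 80000


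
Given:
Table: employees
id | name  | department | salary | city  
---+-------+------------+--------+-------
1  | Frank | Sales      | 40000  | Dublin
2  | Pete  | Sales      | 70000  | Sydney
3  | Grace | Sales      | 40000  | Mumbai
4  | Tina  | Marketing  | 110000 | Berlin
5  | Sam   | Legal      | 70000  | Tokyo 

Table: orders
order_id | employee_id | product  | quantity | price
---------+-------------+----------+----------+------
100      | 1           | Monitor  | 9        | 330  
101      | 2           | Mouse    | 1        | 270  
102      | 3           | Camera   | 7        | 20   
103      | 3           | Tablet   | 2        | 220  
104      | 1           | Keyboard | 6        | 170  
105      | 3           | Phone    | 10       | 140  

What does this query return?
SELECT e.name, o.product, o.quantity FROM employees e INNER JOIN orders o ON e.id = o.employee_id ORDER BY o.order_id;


Joining employees.id = orders.employee_id:
  employee Frank (id=1) -> order Monitor
  employee Pete (id=2) -> order Mouse
  employee Grace (id=3) -> order Camera
  employee Grace (id=3) -> order Tablet
  employee Frank (id=1) -> order Keyboard
  employee Grace (id=3) -> order Phone


6 rows:
Frank, Monitor, 9
Pete, Mouse, 1
Grace, Camera, 7
Grace, Tablet, 2
Frank, Keyboard, 6
Grace, Phone, 10


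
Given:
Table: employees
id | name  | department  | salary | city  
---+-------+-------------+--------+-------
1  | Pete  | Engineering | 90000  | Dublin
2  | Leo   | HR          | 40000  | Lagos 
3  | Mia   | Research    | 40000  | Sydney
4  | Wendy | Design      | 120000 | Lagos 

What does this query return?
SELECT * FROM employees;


SELECT * returns all 4 rows with all columns

4 rows:
1, Pete, Engineering, 90000, Dublin
2, Leo, HR, 40000, Lagos
3, Mia, Research, 40000, Sydney
4, Wendy, Design, 120000, Lagos


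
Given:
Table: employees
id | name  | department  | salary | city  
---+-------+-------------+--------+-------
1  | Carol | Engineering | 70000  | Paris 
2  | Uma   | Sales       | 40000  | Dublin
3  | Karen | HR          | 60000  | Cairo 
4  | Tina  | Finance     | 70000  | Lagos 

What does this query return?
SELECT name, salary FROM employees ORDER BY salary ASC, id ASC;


Sorting by salary ASC, then id ASC for ties

4 rows:
Uma, 40000
Karen, 60000
Carol, 70000
Tina, 70000


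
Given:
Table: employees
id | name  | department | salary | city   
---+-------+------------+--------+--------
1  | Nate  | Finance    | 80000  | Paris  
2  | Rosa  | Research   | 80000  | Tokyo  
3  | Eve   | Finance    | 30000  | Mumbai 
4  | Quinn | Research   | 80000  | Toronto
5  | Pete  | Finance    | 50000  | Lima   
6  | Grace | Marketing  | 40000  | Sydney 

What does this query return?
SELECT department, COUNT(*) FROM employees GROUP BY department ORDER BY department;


Assigning each row to its department group:
  Nate -> Finance
  Rosa -> Research
  Eve -> Finance
  Quinn -> Research
  Pete -> Finance
  Grace -> Marketing


3 groups:
Finance, 3
Marketing, 1
Research, 2


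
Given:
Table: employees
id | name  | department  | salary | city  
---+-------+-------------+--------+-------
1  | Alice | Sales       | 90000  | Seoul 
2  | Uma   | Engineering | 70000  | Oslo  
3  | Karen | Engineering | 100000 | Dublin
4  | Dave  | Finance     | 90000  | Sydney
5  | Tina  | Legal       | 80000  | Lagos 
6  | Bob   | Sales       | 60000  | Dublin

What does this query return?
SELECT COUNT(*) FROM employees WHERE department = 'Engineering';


Counting rows where department = 'Engineering'
  Uma -> MATCH
  Karen -> MATCH


2


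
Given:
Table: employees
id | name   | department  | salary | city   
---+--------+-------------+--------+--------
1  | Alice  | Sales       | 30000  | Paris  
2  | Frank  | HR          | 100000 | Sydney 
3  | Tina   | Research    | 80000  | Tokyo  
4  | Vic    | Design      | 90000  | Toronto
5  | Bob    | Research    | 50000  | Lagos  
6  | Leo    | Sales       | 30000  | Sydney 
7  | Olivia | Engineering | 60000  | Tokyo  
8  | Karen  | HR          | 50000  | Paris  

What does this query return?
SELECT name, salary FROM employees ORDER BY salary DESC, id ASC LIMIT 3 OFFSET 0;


Sort by salary DESC (id ASC tiebreak), then skip 0 and take 3
Rows 1 through 3

3 rows:
Frank, 100000
Vic, 90000
Tina, 80000


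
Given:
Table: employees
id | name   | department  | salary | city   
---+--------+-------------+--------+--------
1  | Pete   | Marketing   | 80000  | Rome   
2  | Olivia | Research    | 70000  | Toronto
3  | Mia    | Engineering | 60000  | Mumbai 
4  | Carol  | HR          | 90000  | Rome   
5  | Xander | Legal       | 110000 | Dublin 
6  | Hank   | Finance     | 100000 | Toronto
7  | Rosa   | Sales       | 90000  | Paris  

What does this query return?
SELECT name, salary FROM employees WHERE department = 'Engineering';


Filtering: department = 'Engineering'
Matching rows: 1

1 rows:
Mia, 60000


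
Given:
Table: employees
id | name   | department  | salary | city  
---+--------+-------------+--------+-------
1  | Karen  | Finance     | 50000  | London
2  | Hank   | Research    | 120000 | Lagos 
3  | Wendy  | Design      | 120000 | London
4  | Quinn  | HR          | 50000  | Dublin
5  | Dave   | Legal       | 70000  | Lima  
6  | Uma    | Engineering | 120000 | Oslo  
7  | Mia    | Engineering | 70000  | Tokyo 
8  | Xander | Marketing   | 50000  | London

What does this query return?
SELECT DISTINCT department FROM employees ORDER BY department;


All 'department' values (row order): Finance, Research, Design, HR, Legal, Engineering, Engineering, Marketing
Removing duplicates leaves 7 unique value(s).

7 values:
Design
Engineering
Finance
HR
Legal
Marketing
Research


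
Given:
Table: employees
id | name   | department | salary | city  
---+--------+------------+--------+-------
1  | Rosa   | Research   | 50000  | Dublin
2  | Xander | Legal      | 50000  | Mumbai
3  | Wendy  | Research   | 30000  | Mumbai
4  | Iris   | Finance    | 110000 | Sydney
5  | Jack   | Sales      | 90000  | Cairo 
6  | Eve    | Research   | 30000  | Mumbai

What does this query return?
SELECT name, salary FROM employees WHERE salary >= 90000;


Filtering: salary >= 90000
Matching: 2 rows

2 rows:
Iris, 110000
Jack, 90000


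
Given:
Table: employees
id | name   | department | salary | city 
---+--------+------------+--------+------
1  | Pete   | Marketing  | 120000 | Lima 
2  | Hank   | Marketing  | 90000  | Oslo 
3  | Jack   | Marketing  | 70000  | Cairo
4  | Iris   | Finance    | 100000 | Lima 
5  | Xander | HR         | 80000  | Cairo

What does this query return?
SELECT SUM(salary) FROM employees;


SUM(salary) = 120000 + 90000 + 70000 + 100000 + 80000 = 460000

460000
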